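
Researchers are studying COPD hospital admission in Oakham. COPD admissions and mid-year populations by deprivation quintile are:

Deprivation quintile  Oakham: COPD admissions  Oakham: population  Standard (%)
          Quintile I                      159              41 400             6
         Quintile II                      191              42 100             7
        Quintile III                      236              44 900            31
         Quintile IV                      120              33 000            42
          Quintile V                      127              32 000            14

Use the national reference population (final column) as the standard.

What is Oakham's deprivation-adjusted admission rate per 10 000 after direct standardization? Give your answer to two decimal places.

42.60

Deprivation-specific rates per 10 000 for Oakham: 38.41, 45.37, 52.56, 36.36, 39.69.
Standard weights: 0.06, 0.07, 0.31, 0.42, 0.14.
Standardized rate: 0.0600×38.41 + 0.0700×45.37 + 0.3100×52.56 + 0.4200×36.36 + 0.1400×39.69 = 42.6031 per 10 000.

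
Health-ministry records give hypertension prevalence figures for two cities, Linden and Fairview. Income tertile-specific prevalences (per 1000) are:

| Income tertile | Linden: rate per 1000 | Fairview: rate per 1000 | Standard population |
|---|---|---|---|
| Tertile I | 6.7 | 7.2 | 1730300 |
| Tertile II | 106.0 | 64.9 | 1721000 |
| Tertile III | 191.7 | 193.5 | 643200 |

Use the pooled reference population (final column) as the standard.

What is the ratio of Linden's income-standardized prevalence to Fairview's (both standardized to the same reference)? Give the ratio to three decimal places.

Standard total = 4094500; weights = 0.4226, 0.4203, 0.1571.
Linden: 0.4226×6.7 + 0.4203×106.0 + 0.1571×191.7 = 77.4992 per 1000.
Fairview: 0.4226×7.2 + 0.4203×64.9 + 0.1571×193.5 = 60.7181 per 1000.
Ratio = 77.4992 ÷ 60.7181 = 1.27638.

1.276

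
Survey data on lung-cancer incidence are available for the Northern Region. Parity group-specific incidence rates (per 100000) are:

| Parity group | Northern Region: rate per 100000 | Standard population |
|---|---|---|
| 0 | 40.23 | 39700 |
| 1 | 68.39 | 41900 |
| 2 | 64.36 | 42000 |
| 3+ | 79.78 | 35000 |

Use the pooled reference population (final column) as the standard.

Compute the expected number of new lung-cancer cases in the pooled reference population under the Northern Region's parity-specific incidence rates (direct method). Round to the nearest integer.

Expected new lung-cancer cases = Σ (standard pop × parity-specific rate ÷ 100000)
= 39700×40.23/100000 + 41900×68.39/100000 + 42000×64.36/100000 + 35000×79.78/100000
= 15.97 + 28.66 + 27.03 + 27.92 = 99.58.

100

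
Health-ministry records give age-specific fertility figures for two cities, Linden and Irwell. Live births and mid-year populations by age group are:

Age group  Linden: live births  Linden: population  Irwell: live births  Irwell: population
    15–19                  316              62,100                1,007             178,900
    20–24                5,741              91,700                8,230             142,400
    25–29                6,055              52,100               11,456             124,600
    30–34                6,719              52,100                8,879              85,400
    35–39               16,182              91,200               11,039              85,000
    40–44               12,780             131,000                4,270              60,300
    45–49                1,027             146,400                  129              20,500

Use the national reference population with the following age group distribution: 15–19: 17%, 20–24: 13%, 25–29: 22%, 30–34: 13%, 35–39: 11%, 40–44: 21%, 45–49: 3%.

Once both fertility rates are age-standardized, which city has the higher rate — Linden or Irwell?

Linden

Age-specific rates per 1,000 for Linden: 5.089, 62.606, 116.219, 128.964, 177.434, 97.557, 7.015.
For Irwell: 5.629, 57.795, 91.942, 103.970, 129.871, 70.813, 6.293.
Standard weights: 0.17, 0.13, 0.22, 0.13, 0.11, 0.21, 0.03.
Linden: 0.1700×5.089 + 0.1300×62.606 + 0.2200×116.219 + 0.1300×128.964 + 0.1100×177.434 + 0.2100×97.557 + 0.0300×7.015 = 91.5525 per 1,000.
Irwell: 0.1700×5.629 + 0.1300×57.795 + 0.2200×91.942 + 0.1300×103.970 + 0.1100×129.871 + 0.2100×70.813 + 0.0300×6.293 = 71.5588 per 1,000.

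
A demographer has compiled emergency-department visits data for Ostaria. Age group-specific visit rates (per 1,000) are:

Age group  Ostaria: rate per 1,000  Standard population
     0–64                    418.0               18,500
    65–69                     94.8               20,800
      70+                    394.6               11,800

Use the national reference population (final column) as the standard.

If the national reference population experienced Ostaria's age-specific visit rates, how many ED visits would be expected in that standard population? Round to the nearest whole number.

14361

Expected ED visits = Σ (standard pop × age-specific rate ÷ 1,000)
= 18,500×418.0/1,000 + 20,800×94.8/1,000 + 11,800×394.6/1,000
= 7733.00 + 1971.84 + 4656.28 = 14361.12.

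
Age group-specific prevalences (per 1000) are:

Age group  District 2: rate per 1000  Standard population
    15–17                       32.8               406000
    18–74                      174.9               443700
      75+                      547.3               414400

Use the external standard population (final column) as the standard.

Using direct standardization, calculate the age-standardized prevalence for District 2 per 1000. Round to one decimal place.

Standard total = 1264100; weights = 0.3212, 0.3510, 0.3278.
Standardized rate: 0.3212×32.8 + 0.3510×174.9 + 0.3278×547.3 = 251.3417 per 1000.

251.3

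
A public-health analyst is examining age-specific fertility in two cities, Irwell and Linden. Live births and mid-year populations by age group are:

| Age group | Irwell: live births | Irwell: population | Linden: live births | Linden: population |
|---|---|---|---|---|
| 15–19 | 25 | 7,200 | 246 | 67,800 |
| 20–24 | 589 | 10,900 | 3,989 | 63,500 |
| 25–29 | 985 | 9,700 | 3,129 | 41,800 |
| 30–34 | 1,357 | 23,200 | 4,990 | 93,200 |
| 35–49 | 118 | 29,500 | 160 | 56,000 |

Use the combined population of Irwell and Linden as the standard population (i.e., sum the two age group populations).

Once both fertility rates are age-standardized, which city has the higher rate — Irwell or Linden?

Irwell

Age-specific rates per 1,000 for Irwell: 3.472, 54.037, 101.546, 58.491, 4.000.
For Linden: 3.628, 62.819, 74.856, 53.541, 2.857.
Combined standard total = 402,800; weights = 0.1862, 0.1847, 0.1279, 0.2890, 0.2123.
Irwell: 0.1862×3.472 + 0.1847×54.037 + 0.1279×101.546 + 0.2890×58.491 + 0.2123×4.000 = 41.3624 per 1,000.
Linden: 0.1862×3.628 + 0.1847×62.819 + 0.1279×74.856 + 0.2890×53.541 + 0.2123×2.857 = 37.9280 per 1,000.
The crude rates (38.19 vs 38.83) would put Linden higher, but that reflects its age composition; once standardized to a common age structure, Irwell has the higher underlying rate.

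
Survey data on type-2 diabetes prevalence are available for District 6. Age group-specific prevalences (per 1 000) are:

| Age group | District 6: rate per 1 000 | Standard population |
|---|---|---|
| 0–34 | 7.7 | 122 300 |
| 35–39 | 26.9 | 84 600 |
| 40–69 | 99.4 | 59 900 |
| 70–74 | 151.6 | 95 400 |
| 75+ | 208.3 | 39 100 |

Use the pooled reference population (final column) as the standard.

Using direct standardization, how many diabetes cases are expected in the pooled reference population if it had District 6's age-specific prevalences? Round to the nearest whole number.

Expected diabetes cases = Σ (standard pop × age-specific rate ÷ 1 000)
= 122 300×7.7/1 000 + 84 600×26.9/1 000 + 59 900×99.4/1 000 + 95 400×151.6/1 000 + 39 100×208.3/1 000
= 941.71 + 2275.74 + 5954.06 + 14462.64 + 8144.53 = 31778.68.

31779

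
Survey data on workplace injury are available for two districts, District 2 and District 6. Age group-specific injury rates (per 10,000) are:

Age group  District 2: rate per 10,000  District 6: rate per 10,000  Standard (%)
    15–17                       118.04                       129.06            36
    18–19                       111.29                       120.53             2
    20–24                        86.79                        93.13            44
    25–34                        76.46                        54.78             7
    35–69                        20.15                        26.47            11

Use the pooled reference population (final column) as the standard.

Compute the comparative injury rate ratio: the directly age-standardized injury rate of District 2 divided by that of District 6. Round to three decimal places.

Standard weights: 0.36, 0.02, 0.44, 0.07, 0.11.
District 2: 0.3600×118.04 + 0.0200×111.29 + 0.4400×86.79 + 0.0700×76.46 + 0.1100×20.15 = 90.4765 per 10,000.
District 6: 0.3600×129.06 + 0.0200×120.53 + 0.4400×93.13 + 0.0700×54.78 + 0.1100×26.47 = 96.5957 per 10,000.
Ratio = 90.4765 ÷ 96.5957 = 0.93665.

0.937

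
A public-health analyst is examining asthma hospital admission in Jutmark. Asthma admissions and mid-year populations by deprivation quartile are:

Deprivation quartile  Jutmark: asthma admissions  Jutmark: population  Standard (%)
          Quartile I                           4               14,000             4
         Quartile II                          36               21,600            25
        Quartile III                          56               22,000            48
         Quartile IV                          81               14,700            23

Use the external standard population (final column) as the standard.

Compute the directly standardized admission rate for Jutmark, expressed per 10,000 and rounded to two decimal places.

29.17

Deprivation-specific rates per 10,000 for Jutmark: 2.86, 16.67, 25.45, 55.10.
Standard weights: 0.04, 0.25, 0.48, 0.23.
Standardized rate: 0.0400×2.86 + 0.2500×16.67 + 0.4800×25.45 + 0.2300×55.10 = 29.1726 per 10,000.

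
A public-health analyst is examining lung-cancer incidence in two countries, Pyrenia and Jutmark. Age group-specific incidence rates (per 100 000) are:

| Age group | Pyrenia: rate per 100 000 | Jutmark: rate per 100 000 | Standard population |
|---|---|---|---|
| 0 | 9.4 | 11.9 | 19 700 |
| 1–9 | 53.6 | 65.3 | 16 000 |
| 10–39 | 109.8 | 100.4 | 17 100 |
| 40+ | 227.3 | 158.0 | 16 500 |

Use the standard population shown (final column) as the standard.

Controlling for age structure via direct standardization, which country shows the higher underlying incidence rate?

Standard total = 69 300; weights = 0.2843, 0.2309, 0.2468, 0.2381.
Pyrenia: 0.2843×9.4 + 0.2309×53.6 + 0.2468×109.8 + 0.2381×227.3 = 96.2599 per 100 000.
Jutmark: 0.2843×11.9 + 0.2309×65.3 + 0.2468×100.4 + 0.2381×158.0 = 80.8524 per 100 000.

Pyrenia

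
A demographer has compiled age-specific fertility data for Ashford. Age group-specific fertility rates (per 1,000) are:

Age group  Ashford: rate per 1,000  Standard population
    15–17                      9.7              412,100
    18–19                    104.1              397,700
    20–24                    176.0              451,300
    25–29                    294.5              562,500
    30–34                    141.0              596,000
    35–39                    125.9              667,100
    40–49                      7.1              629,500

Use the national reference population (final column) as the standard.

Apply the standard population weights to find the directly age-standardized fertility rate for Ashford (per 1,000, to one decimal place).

124.6

Standard total = 3,716,200; weights = 0.1109, 0.1070, 0.1214, 0.1514, 0.1604, 0.1795, 0.1694.
Standardized rate: 0.1109×9.7 + 0.1070×104.1 + 0.1214×176.0 + 0.1514×294.5 + 0.1604×141.0 + 0.1795×125.9 + 0.1694×7.1 = 124.5833 per 1,000.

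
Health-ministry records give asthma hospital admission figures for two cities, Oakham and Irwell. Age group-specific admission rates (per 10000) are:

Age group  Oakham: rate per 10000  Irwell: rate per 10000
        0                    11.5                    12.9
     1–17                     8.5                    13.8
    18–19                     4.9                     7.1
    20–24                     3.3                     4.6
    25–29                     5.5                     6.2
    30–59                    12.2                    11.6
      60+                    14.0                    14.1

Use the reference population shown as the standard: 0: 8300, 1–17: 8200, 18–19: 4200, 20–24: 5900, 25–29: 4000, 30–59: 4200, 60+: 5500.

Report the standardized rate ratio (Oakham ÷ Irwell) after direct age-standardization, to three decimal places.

Standard total = 40300; weights = 0.2060, 0.2035, 0.1042, 0.1464, 0.0993, 0.1042, 0.1365.
Oakham: 0.2060×11.5 + 0.2035×8.5 + 0.1042×4.9 + 0.1464×3.3 + 0.0993×5.5 + 0.1042×12.2 + 0.1365×14.0 = 8.8199 per 10000.
Irwell: 0.2060×12.9 + 0.2035×13.8 + 0.1042×7.1 + 0.1464×4.6 + 0.0993×6.2 + 0.1042×11.6 + 0.1365×14.1 = 10.6268 per 10000.
Ratio = 8.8199 ÷ 10.6268 = 0.82996.

0.830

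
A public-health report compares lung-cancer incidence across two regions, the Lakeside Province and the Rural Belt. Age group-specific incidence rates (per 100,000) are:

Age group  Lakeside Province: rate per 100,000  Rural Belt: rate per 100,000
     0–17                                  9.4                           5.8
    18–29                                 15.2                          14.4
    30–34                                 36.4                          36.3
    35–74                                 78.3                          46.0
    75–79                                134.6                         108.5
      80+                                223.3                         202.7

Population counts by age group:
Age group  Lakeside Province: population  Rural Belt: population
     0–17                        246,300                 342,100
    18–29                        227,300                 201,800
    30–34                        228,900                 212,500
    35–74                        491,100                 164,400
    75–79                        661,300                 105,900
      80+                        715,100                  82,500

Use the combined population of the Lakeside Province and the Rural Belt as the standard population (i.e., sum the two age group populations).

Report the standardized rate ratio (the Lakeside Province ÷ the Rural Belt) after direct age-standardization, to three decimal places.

Combined standard total = 3,679,200; weights = 0.1599, 0.1166, 0.1200, 0.1782, 0.2085, 0.2168.
The Lakeside Province: 0.1599×9.4 + 0.1166×15.2 + 0.1200×36.4 + 0.1782×78.3 + 0.2085×134.6 + 0.2168×223.3 = 98.0689 per 100,000.
The Rural Belt: 0.1599×5.8 + 0.1166×14.4 + 0.1200×36.3 + 0.1782×46.0 + 0.2085×108.5 + 0.2168×202.7 = 81.7249 per 100,000.
Ratio = 98.0689 ÷ 81.7249 = 1.19999.

1.200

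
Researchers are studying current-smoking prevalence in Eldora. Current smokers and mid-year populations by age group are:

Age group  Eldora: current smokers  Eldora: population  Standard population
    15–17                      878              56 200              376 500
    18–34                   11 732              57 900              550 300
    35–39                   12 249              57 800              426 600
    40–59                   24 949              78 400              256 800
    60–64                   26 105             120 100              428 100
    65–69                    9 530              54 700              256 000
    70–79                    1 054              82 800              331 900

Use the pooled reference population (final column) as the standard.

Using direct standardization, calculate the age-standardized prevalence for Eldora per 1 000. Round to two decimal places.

164.26

Age-specific rates per 1 000 for Eldora: 15.623, 202.625, 211.920, 318.227, 217.361, 174.223, 12.729.
Standard total = 2 626 200; weights = 0.1434, 0.2095, 0.1624, 0.0978, 0.1630, 0.0975, 0.1264.
Standardized rate: 0.1434×15.623 + 0.2095×202.625 + 0.1624×211.920 + 0.0978×318.227 + 0.1630×217.361 + 0.0975×174.223 + 0.1264×12.729 = 164.2642 per 1 000.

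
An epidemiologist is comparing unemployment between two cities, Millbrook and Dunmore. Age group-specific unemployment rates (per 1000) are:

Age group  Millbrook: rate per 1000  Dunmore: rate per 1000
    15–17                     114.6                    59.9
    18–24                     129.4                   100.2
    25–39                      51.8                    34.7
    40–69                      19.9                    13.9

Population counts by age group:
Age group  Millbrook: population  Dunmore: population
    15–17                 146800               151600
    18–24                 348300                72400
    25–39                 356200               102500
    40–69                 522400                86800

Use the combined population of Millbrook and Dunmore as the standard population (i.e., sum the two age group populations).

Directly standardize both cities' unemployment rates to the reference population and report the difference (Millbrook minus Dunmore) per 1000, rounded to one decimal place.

22.4

Combined standard total = 1787000; weights = 0.1670, 0.2354, 0.2567, 0.3409.
Millbrook: 0.1670×114.6 + 0.2354×129.4 + 0.2567×51.8 + 0.3409×19.9 = 69.6804 per 1000.
Dunmore: 0.1670×59.9 + 0.2354×100.2 + 0.2567×34.7 + 0.3409×13.9 = 47.2373 per 1000.
Difference = 69.6804 − 47.2373 = 22.4431.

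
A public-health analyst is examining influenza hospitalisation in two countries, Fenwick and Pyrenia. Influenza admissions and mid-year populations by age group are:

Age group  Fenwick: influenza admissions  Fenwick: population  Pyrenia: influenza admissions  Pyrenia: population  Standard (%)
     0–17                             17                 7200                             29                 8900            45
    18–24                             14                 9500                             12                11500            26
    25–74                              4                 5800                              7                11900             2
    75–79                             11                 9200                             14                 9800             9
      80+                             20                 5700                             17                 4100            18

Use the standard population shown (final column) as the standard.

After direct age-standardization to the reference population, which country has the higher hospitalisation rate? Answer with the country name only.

Pyrenia

Age-specific rates per 100000 for Fenwick: 236.11, 147.37, 68.97, 119.57, 350.88.
For Pyrenia: 325.84, 104.35, 58.82, 142.86, 414.63.
Standard weights: 0.45, 0.26, 0.02, 0.09, 0.18.
Fenwick: 0.4500×236.11 + 0.2600×147.37 + 0.0200×68.97 + 0.0900×119.57 + 0.1800×350.88 = 219.8639 per 100000.
Pyrenia: 0.4500×325.84 + 0.2600×104.35 + 0.0200×58.82 + 0.0900×142.86 + 0.1800×414.63 = 262.4274 per 100000.
The crude rates (176.47 vs 171.00) would put Fenwick higher, but that reflects its age composition; once standardized to a common age structure, Pyrenia has the higher underlying rate.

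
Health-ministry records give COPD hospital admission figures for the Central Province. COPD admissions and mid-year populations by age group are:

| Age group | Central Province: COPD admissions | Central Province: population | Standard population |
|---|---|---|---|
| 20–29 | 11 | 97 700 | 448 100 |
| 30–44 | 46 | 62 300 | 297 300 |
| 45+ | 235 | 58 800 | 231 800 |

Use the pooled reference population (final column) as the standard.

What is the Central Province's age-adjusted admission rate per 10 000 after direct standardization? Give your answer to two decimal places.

12.24

Age-specific rates per 10 000 for the Central Province: 1.13, 7.38, 39.97.
Standard total = 977 200; weights = 0.4586, 0.3042, 0.2372.
Standardized rate: 0.4586×1.13 + 0.3042×7.38 + 0.2372×39.97 = 12.2429 per 10 000.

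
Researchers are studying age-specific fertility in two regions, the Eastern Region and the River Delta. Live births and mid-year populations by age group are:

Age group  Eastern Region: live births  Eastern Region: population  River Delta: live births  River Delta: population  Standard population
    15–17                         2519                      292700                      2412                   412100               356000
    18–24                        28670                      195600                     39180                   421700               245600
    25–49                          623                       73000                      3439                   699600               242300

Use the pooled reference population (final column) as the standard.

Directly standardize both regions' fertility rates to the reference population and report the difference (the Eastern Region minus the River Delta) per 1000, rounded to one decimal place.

17.8

Age-specific rates per 1000 for the Eastern Region: 8.606, 146.575, 8.534.
For the River Delta: 5.853, 92.910, 4.916.
Standard total = 843900; weights = 0.4219, 0.2910, 0.2871.
The Eastern Region: 0.4219×8.606 + 0.2910×146.575 + 0.2871×8.534 = 48.7384 per 1000.
The River Delta: 0.4219×5.853 + 0.2910×92.910 + 0.2871×4.916 = 30.9199 per 1000.
Difference = 48.7384 − 30.9199 = 17.8185.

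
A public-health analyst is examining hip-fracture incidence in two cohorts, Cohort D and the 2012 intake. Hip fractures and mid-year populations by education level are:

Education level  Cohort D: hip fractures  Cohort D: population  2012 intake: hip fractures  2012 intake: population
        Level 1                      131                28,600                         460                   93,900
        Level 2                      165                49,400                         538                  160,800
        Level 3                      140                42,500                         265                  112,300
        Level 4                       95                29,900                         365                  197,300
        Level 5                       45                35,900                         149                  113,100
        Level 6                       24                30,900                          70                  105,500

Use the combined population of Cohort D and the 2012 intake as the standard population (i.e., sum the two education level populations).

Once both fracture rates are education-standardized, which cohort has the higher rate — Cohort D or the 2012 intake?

Education-specific rates per 100,000 for Cohort D: 458.04, 334.01, 329.41, 317.73, 125.35, 77.67.
For the 2012 intake: 489.88, 334.58, 235.98, 185.00, 131.74, 66.35.
Combined standard total = 1,000,100; weights = 0.1225, 0.2102, 0.1548, 0.2272, 0.1490, 0.1364.
Cohort D: 0.1225×458.04 + 0.2102×334.01 + 0.1548×329.41 + 0.2272×317.73 + 0.1490×125.35 + 0.1364×77.67 = 278.7421 per 100,000.
The 2012 intake: 0.1225×489.88 + 0.2102×334.58 + 0.1548×235.98 + 0.2272×185.00 + 0.1490×131.74 + 0.1364×66.35 = 237.5551 per 100,000.

Cohort D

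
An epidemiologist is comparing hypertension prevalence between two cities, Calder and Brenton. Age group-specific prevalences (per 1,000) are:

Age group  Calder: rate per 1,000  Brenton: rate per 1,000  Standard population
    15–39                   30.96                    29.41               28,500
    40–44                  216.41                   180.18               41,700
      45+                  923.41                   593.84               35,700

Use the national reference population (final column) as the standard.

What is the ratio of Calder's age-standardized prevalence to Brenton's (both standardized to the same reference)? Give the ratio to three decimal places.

1.451

Standard total = 105,900; weights = 0.2691, 0.3938, 0.3371.
Calder: 0.2691×30.96 + 0.3938×216.41 + 0.3371×923.41 = 404.8385 per 1,000.
Brenton: 0.2691×29.41 + 0.3938×180.18 + 0.3371×593.84 = 279.0536 per 1,000.
Ratio = 404.8385 ÷ 279.0536 = 1.45076.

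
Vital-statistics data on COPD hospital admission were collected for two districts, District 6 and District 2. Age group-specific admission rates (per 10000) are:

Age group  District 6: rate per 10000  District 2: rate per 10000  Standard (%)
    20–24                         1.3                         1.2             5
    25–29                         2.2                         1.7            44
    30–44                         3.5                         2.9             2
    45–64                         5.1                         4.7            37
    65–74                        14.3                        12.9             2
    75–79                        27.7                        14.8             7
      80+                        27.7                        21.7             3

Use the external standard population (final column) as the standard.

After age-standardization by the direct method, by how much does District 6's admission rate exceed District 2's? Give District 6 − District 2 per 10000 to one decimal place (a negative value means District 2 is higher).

1.5

Standard weights: 0.05, 0.44, 0.02, 0.37, 0.02, 0.07, 0.03.
District 6: 0.0500×1.3 + 0.4400×2.2 + 0.0200×3.5 + 0.3700×5.1 + 0.0200×14.3 + 0.0700×27.7 + 0.0300×27.7 = 6.0460 per 10000.
District 2: 0.0500×1.2 + 0.4400×1.7 + 0.0200×2.9 + 0.3700×4.7 + 0.0200×12.9 + 0.0700×14.8 + 0.0300×21.7 = 4.5500 per 10000.
Difference = 6.0460 − 4.5500 = 1.4960.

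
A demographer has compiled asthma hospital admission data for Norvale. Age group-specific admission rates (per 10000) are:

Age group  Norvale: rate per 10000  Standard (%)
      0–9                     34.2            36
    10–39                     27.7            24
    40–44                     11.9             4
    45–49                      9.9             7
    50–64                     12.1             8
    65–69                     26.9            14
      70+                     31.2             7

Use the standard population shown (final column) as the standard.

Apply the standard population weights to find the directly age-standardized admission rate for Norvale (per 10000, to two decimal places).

27.05

Standard weights: 0.36, 0.24, 0.04, 0.07, 0.08, 0.14, 0.07.
Standardized rate: 0.3600×34.2 + 0.2400×27.7 + 0.0400×11.9 + 0.0700×9.9 + 0.0800×12.1 + 0.1400×26.9 + 0.0700×31.2 = 27.0470 per 10000.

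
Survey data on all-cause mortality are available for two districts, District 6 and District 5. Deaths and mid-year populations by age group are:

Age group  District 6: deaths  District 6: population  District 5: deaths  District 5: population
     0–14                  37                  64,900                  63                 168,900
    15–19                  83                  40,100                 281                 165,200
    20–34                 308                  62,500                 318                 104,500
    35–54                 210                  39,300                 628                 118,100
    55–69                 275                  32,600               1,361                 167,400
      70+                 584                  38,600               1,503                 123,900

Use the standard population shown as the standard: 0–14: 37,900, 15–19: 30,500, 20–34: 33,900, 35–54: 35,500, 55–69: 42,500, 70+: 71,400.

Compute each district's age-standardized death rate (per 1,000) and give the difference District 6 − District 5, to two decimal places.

Age-specific rates per 1,000 for District 6: 0.570, 2.070, 4.928, 5.344, 8.436, 15.130.
For District 5: 0.373, 1.701, 3.043, 5.318, 8.130, 12.131.
Standard total = 251,700; weights = 0.1506, 0.1212, 0.1347, 0.1410, 0.1689, 0.2837.
District 6: 0.1506×0.570 + 0.1212×2.070 + 0.1347×4.928 + 0.1410×5.344 + 0.1689×8.436 + 0.2837×15.130 = 7.4702 per 1,000.
District 5: 0.1506×0.373 + 0.1212×1.701 + 0.1347×3.043 + 0.1410×5.318 + 0.1689×8.130 + 0.2837×12.131 = 6.2361 per 1,000.
Difference = 7.4702 − 6.2361 = 1.2341.

1.23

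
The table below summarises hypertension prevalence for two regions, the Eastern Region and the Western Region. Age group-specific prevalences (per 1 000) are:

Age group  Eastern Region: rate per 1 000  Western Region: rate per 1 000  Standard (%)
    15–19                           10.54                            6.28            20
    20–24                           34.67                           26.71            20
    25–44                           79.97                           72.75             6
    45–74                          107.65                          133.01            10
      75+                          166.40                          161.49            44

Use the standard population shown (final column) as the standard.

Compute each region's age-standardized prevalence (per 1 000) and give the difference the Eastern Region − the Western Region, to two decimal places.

2.50

Standard weights: 0.20, 0.20, 0.06, 0.10, 0.44.
The Eastern Region: 0.2000×10.54 + 0.2000×34.67 + 0.0600×79.97 + 0.1000×107.65 + 0.4400×166.40 = 97.8212 per 1 000.
The Western Region: 0.2000×6.28 + 0.2000×26.71 + 0.0600×72.75 + 0.1000×133.01 + 0.4400×161.49 = 95.3196 per 1 000.
Difference = 97.8212 − 95.3196 = 2.5016.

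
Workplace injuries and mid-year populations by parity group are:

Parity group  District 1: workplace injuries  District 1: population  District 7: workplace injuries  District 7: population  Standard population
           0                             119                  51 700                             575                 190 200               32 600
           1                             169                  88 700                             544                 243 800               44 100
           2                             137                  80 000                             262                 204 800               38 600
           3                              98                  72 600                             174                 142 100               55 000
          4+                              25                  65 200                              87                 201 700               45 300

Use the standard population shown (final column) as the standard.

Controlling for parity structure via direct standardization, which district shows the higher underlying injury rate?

District 7

Parity-specific rates per 10 000 for District 1: 23.02, 19.05, 17.12, 13.50, 3.83.
For District 7: 30.23, 22.31, 12.79, 12.24, 4.31.
Standard total = 215 600; weights = 0.1512, 0.2045, 0.1790, 0.2551, 0.2101.
District 1: 0.1512×23.02 + 0.2045×19.05 + 0.1790×17.12 + 0.2551×13.50 + 0.2101×3.83 = 14.6927 per 10 000.
District 7: 0.1512×30.23 + 0.2045×22.31 + 0.1790×12.79 + 0.2551×12.24 + 0.2101×4.31 = 15.4556 per 10 000.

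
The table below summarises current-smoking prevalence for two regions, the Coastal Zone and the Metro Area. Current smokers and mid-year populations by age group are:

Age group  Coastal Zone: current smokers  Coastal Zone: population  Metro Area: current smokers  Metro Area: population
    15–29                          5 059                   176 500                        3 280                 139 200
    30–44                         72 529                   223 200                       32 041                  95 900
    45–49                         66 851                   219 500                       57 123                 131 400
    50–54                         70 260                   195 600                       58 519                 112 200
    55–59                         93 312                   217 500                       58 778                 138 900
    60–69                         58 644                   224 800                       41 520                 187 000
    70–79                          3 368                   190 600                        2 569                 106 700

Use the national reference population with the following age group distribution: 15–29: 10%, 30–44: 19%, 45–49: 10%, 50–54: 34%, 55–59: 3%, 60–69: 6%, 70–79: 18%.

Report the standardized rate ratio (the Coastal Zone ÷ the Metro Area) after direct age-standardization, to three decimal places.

Age-specific rates per 1 000 for the Coastal Zone: 28.663, 324.951, 304.560, 359.202, 429.021, 260.872, 17.671.
For the Metro Area: 23.563, 334.108, 434.726, 521.560, 423.168, 222.032, 24.077.
Standard weights: 0.10, 0.19, 0.10, 0.34, 0.03, 0.06, 0.18.
The Coastal Zone: 0.1000×28.663 + 0.1900×324.951 + 0.1000×304.560 + 0.3400×359.202 + 0.0300×429.021 + 0.0600×260.872 + 0.1800×17.671 = 248.8954 per 1 000.
The Metro Area: 0.1000×23.563 + 0.1900×334.108 + 0.1000×434.726 + 0.3400×521.560 + 0.0300×423.168 + 0.0600×222.032 + 0.1800×24.077 = 316.9906 per 1 000.
Ratio = 248.8954 ÷ 316.9906 = 0.78518.

0.785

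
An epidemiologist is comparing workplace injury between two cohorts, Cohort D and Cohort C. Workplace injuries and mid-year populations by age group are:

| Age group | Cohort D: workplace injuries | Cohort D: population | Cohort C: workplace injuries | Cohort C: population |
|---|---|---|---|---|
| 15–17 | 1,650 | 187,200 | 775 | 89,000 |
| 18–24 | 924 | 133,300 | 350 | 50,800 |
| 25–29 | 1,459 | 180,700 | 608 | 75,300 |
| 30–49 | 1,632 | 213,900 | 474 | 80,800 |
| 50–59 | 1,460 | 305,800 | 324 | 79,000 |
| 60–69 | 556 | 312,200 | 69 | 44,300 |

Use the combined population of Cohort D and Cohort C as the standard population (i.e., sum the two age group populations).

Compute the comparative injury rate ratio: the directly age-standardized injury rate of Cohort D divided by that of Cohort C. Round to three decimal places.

1.093

Age-specific rates per 10,000 for Cohort D: 88.14, 69.32, 80.74, 76.30, 47.74, 17.81.
For Cohort C: 87.08, 68.90, 80.74, 58.66, 41.01, 15.58.
Combined standard total = 1,752,300; weights = 0.1576, 0.1051, 0.1461, 0.1682, 0.2196, 0.2034.
Cohort D: 0.1576×88.14 + 0.1051×69.32 + 0.1461×80.74 + 0.1682×76.30 + 0.2196×47.74 + 0.2034×17.81 = 59.9105 per 10,000.
Cohort C: 0.1576×87.08 + 0.1051×68.90 + 0.1461×80.74 + 0.1682×58.66 + 0.2196×41.01 + 0.2034×15.58 = 54.8011 per 10,000.
Ratio = 59.9105 ÷ 54.8011 = 1.09324.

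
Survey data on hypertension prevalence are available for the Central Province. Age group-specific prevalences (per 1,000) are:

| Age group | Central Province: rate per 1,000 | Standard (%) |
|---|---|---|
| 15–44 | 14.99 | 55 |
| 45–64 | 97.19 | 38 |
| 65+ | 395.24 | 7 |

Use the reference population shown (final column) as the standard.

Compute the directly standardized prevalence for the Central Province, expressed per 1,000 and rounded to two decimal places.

72.84

Standard weights: 0.55, 0.38, 0.07.
Standardized rate: 0.5500×14.99 + 0.3800×97.19 + 0.0700×395.24 = 72.8435 per 1,000.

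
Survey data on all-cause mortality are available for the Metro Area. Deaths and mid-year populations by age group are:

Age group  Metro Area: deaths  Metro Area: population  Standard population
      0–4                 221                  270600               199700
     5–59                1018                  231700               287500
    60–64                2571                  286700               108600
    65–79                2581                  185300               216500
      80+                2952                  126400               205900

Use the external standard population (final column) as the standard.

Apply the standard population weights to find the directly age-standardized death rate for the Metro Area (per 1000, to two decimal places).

10.04

Age-specific rates per 1000 for the Metro Area: 0.817, 4.394, 8.968, 13.929, 23.354.
Standard total = 1018200; weights = 0.1961, 0.2824, 0.1067, 0.2126, 0.2022.
Standardized rate: 0.1961×0.817 + 0.2824×4.394 + 0.1067×8.968 + 0.2126×13.929 + 0.2022×23.354 = 10.0416 per 1000.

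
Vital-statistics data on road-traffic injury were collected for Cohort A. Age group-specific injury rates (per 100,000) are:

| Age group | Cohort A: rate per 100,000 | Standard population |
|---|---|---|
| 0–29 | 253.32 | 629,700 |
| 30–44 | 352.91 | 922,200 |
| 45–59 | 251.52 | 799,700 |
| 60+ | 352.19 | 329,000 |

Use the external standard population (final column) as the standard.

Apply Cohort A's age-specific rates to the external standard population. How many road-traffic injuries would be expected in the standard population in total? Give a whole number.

Expected road-traffic injuries = Σ (standard pop × age-specific rate ÷ 100,000)
= 629,700×253.32/100,000 + 922,200×352.91/100,000 + 799,700×251.52/100,000 + 329,000×352.19/100,000
= 1595.16 + 3254.54 + 2011.41 + 1158.71 = 8019.80.

8020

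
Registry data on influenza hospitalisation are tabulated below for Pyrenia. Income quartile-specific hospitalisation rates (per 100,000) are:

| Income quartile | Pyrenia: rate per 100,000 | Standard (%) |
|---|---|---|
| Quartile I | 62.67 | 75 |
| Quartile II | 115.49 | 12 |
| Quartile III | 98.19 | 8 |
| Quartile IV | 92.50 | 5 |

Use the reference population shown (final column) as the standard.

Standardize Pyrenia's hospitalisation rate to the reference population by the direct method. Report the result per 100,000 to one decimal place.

Standard weights: 0.75, 0.12, 0.08, 0.05.
Standardized rate: 0.7500×62.67 + 0.1200×115.49 + 0.0800×98.19 + 0.0500×92.50 = 73.3415 per 100,000.

73.3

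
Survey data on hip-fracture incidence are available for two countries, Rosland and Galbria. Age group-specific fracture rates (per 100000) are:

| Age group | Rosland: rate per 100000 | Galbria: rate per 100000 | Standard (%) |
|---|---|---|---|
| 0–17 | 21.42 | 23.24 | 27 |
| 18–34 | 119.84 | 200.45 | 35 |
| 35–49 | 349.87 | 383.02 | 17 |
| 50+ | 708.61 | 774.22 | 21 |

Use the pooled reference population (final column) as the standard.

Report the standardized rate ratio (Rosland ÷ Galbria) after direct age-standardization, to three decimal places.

Standard weights: 0.27, 0.35, 0.17, 0.21.
Rosland: 0.2700×21.42 + 0.3500×119.84 + 0.1700×349.87 + 0.2100×708.61 = 256.0134 per 100000.
Galbria: 0.2700×23.24 + 0.3500×200.45 + 0.1700×383.02 + 0.2100×774.22 = 304.1319 per 100000.
Ratio = 256.0134 ÷ 304.1319 = 0.84178.

0.842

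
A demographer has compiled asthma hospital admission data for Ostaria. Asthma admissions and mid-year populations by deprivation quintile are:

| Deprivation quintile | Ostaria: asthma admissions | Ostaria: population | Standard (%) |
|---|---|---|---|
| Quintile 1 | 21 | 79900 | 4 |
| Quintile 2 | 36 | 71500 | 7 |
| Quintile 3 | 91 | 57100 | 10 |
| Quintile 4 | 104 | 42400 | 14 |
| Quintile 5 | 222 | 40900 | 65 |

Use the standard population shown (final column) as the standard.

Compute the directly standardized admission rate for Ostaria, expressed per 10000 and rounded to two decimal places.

40.77

Deprivation-specific rates per 10000 for Ostaria: 2.63, 5.03, 15.94, 24.53, 54.28.
Standard weights: 0.04, 0.07, 0.10, 0.14, 0.65.
Standardized rate: 0.0400×2.63 + 0.0700×5.03 + 0.1000×15.94 + 0.1400×24.53 + 0.6500×54.28 = 40.7664 per 10000.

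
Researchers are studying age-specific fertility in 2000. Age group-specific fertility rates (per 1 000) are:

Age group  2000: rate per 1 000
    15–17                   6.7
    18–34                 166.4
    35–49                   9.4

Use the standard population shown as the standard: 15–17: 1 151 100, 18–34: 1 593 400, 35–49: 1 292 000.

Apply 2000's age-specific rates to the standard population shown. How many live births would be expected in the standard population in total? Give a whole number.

284999

Expected live births = Σ (standard pop × age-specific rate ÷ 1 000)
= 1 151 100×6.7/1 000 + 1 593 400×166.4/1 000 + 1 292 000×9.4/1 000
= 7712.37 + 265141.76 + 12144.80 = 284998.93.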